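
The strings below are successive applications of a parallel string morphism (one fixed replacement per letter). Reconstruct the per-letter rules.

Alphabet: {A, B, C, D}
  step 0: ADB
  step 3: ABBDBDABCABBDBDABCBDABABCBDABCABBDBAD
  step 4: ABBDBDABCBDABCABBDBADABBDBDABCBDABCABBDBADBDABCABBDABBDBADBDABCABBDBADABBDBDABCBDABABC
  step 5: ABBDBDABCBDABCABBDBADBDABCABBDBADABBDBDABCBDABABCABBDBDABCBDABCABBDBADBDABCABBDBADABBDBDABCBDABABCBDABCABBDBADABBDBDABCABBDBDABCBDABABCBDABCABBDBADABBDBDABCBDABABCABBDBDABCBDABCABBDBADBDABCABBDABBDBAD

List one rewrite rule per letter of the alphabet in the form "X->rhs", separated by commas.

A->AB, B->BD, C->BAD, D->ABC

  step 4 ⇒ step 5: ABBDBDABCBDABCABBDBADABBDBDABCBDABCABBDBADBDABCABBDABBDBADBDABCABBDBADABBDBDABCBDABABC ⇒ AB·BD·BD·ABC·BD·ABC·AB·BD·BAD·BD·ABC·AB·BD·BAD·AB·BD·BD·ABC·BD·AB·ABC·AB·BD·BD·ABC·BD·ABC·AB·BD·BAD·BD·ABC·AB·BD·BAD·AB·BD·BD·ABC·BD·AB·ABC·BD·ABC·AB·BD·BAD·AB·BD·BD·ABC·AB·BD·BD·ABC·BD·AB·ABC·BD·ABC·AB·BD·BAD·AB·BD·BD·ABC·BD·AB·ABC·AB·BD·BD·ABC·BD·ABC·AB·BD·BAD·BD·ABC·AB·BD·AB·BD·BAD
    A ↦ AB
    B ↦ BD
    C ↦ BAD
    D ↦ ABC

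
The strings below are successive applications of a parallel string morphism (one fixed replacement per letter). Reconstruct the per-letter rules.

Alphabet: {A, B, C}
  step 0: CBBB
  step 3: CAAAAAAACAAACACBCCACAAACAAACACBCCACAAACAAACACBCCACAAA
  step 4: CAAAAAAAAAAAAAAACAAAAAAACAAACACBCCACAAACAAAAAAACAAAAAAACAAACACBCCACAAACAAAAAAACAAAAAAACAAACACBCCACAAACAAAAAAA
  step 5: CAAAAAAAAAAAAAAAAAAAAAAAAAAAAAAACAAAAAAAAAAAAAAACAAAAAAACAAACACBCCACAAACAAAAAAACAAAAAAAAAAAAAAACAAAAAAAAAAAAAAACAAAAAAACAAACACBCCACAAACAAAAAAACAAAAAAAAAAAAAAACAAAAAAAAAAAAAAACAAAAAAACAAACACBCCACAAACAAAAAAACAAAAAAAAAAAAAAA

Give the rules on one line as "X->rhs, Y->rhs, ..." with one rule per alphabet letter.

A->AA, B->CBC, C->CA

  step 4 ⇒ step 5: CAAAAAAAAAAAAAAACAAAAAAACAAACACBCCACAAACAAAAAAACAAAAAAACAAACACBCCACAAACAAAAAAACAAAAAAACAAACACBCCACAAACAAAAAAA ⇒ CA·AA·AA·AA·AA·AA·AA·AA·AA·AA·AA·AA·AA·AA·AA·AA·CA·AA·AA·AA·AA·AA·AA·AA·CA·AA·AA·AA·CA·AA·CA·CBC·CA·CA·AA·CA·AA·AA·AA·CA·AA·AA·AA·AA·AA·AA·AA·CA·AA·AA·AA·AA·AA·AA·AA·CA·AA·AA·AA·CA·AA·CA·CBC·CA·CA·AA·CA·AA·AA·AA·CA·AA·AA·AA·AA·AA·AA·AA·CA·AA·AA·AA·AA·AA·AA·AA·CA·AA·AA·AA·CA·AA·CA·CBC·CA·CA·AA·CA·AA·AA·AA·CA·AA·AA·AA·AA·AA·AA·AA
    A ↦ AA
    B ↦ CBC
    C ↦ CA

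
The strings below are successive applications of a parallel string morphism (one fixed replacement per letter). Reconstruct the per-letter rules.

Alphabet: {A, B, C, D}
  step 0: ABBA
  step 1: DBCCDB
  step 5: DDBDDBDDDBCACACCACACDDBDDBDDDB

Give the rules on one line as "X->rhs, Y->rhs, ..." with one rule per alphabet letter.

  step 0 ⇒ step 1: ABBA ⇒ DB·C·C·DB
    A ↦ DB
    B ↦ C
    C ↦ D  (constrained at step 1)
    D ↦ CA  (constrained at step 1)

A->DB, B->C, C->D, D->CA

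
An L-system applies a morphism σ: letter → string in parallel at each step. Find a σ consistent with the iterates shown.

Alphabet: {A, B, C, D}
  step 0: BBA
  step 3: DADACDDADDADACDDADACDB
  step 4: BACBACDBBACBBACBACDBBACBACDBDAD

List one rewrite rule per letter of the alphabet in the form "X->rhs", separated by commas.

A->AC, B->DAD, C->D, D->B

  step 3 ⇒ step 4: DADACDDADDADACDDADACDB ⇒ B·AC·B·AC·D·B·B·AC·B·B·AC·B·AC·D·B·B·AC·B·AC·D·B·DAD
    A ↦ AC
    B ↦ DAD
    C ↦ D
    D ↦ B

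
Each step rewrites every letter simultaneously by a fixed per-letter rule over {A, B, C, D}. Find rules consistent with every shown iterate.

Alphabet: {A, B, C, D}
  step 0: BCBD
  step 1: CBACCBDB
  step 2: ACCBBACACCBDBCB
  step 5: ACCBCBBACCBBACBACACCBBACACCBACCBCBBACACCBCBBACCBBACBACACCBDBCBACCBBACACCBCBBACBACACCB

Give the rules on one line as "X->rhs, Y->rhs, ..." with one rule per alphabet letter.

A->B, B->CB, C->AC, D->DB

  step 1 ⇒ step 2: CBACCBDB ⇒ AC·CB·B·AC·AC·CB·DB·CB
    A ↦ B
    B ↦ CB
    C ↦ AC
    D ↦ DB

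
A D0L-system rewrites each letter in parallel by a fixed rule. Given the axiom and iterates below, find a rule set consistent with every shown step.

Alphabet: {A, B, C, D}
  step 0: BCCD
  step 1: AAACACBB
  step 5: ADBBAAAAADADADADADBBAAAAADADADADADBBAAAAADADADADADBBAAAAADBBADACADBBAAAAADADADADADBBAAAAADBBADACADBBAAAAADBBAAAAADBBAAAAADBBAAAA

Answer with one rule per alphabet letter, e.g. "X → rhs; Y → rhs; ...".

A->AD, B->AA, C->AC, D->BB

  step 0 ⇒ step 1: BCCD ⇒ AA·AC·AC·BB
    B ↦ AA
    C ↦ AC
    D ↦ BB
    A ↦ AD  (constrained at step 1)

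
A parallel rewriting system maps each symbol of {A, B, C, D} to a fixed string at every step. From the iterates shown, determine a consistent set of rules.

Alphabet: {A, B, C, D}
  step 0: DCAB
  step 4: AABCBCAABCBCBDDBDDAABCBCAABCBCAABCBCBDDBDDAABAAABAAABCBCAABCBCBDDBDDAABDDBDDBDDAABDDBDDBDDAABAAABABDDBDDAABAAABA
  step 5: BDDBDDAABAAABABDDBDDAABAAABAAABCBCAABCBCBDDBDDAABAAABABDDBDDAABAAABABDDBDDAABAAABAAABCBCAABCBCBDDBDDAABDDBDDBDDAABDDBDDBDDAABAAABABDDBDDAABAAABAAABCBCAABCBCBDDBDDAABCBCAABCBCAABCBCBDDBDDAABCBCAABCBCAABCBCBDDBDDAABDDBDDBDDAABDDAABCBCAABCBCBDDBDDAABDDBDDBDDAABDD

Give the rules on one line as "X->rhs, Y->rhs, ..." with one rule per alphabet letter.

  step 4 ⇒ step 5: AABCBCAABCBCBDDBDDAABCBCAABCBCAABCBCBDDBDDAABAAABAAABCBCAABCBCBDDBDDAABDDBDDBDDAABDDBDDBDDAABAAABABDDBDDAABAAABA ⇒ BDD·BDD·AA·BA·AA·BA·BDD·BDD·AA·BA·AA·BA·AA·BC·BC·AA·BC·BC·BDD·BDD·AA·BA·AA·BA·BDD·BDD·AA·BA·AA·BA·BDD·BDD·AA·BA·AA·BA·AA·BC·BC·AA·BC·BC·BDD·BDD·AA·BDD·BDD·BDD·AA·BDD·BDD·BDD·AA·BA·AA·BA·BDD·BDD·AA·BA·AA·BA·AA·BC·BC·AA·BC·BC·BDD·BDD·AA·BC·BC·AA·BC·BC·AA·BC·BC·BDD·BDD·AA·BC·BC·AA·BC·BC·AA·BC·BC·BDD·BDD·AA·BDD·BDD·BDD·AA·BDD·AA·BC·BC·AA·BC·BC·BDD·BDD·AA·BDD·BDD·BDD·AA·BDD
    A ↦ BDD
    B ↦ AA
    C ↦ BA
    D ↦ BC

A->BDD, B->AA, C->BA, D->BC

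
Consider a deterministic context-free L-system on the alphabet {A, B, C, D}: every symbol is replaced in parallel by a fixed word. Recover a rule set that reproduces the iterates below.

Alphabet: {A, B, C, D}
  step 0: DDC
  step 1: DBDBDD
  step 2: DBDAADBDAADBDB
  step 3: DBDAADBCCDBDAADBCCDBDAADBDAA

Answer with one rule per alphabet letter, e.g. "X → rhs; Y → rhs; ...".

A->C, B->DAA, C->DD, D->DB

  step 2 ⇒ step 3: DBDAADBDAADBDB ⇒ DB·DAA·DB·C·C·DB·DAA·DB·C·C·DB·DAA·DB·DAA
    A ↦ C
    B ↦ DAA
    D ↦ DB
  step 0 ⇒ step 1: DDC ⇒ DB·DB·DD
    C ↦ DD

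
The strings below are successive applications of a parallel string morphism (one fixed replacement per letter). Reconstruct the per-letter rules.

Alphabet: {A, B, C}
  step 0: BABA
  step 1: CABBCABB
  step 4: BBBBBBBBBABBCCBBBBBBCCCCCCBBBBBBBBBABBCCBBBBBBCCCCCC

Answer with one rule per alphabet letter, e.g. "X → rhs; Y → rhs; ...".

A->ABB, B->C, C->BBB

  step 0 ⇒ step 1: BABA ⇒ C·ABB·C·ABB
    A ↦ ABB
    B ↦ C
    C ↦ BBB  (constrained at step 1)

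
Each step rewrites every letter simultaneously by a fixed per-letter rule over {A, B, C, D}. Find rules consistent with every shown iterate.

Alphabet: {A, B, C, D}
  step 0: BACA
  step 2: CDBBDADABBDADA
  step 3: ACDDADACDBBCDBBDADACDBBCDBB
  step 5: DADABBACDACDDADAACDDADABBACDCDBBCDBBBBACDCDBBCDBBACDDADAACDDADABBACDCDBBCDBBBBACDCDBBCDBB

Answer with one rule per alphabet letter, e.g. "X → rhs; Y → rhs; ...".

A->BB, B->DA, C->A, D->CD

  step 2 ⇒ step 3: CDBBDADABBDADA ⇒ A·CD·DA·DA·CD·BB·CD·BB·DA·DA·CD·BB·CD·BB
    A ↦ BB
    B ↦ DA
    C ↦ A
    D ↦ CD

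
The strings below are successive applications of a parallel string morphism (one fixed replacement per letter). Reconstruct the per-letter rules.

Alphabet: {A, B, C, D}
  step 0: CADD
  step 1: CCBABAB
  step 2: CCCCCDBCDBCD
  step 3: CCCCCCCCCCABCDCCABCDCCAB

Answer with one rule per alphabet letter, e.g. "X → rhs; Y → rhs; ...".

  step 2 ⇒ step 3: CCCCCDBCDBCD ⇒ CC·CC·CC·CC·CC·AB·CD·CC·AB·CD·CC·AB
    B ↦ CD
    C ↦ CC
    D ↦ AB
  step 0 ⇒ step 1: CADD ⇒ CC·B·AB·AB
    A ↦ B

A->B, B->CD, C->CC, D->AB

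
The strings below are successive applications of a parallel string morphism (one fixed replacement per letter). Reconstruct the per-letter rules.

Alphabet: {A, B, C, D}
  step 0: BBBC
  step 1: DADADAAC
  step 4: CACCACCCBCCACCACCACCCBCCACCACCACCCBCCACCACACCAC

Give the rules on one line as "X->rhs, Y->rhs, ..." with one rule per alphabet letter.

A->C, B->DA, C->AC, D->CCB

  step 0 ⇒ step 1: BBBC ⇒ DA·DA·DA·AC
    B ↦ DA
    C ↦ AC
    A ↦ C  (constrained at step 1)
    D ↦ CCB  (constrained at step 1)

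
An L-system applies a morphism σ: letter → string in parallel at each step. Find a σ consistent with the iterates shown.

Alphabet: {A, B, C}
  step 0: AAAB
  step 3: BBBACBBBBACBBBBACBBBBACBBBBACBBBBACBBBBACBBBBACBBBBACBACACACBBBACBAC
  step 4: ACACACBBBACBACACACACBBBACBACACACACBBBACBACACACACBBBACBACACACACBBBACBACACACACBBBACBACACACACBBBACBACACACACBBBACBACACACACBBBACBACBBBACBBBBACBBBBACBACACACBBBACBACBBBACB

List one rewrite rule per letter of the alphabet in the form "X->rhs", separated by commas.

  step 3 ⇒ step 4: BBBACBBBBACBBBBACBBBBACBBBBACBBBBACBBBBACBBBBACBBBBACBACACACBBBACBAC ⇒ AC·AC·AC·BBB·ACB·AC·AC·AC·AC·BBB·ACB·AC·AC·AC·AC·BBB·ACB·AC·AC·AC·AC·BBB·ACB·AC·AC·AC·AC·BBB·ACB·AC·AC·AC·AC·BBB·ACB·AC·AC·AC·AC·BBB·ACB·AC·AC·AC·AC·BBB·ACB·AC·AC·AC·AC·BBB·ACB·AC·BBB·ACB·BBB·ACB·BBB·ACB·AC·AC·AC·BBB·ACB·AC·BBB·ACB
    A ↦ BBB
    B ↦ AC
    C ↦ ACB

A->BBB, B->AC, C->ACB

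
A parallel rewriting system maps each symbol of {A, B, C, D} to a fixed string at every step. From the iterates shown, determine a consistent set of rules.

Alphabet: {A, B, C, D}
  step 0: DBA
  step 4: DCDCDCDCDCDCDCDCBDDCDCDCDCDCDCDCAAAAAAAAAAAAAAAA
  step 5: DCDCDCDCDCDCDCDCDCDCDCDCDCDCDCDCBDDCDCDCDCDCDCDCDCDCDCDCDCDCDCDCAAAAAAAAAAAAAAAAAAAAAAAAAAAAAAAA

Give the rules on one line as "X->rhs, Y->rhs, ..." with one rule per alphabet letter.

  step 4 ⇒ step 5: DCDCDCDCDCDCDCDCBDDCDCDCDCDCDCDCAAAAAAAAAAAAAAAA ⇒ DC·DC·DC·DC·DC·DC·DC·DC·DC·DC·DC·DC·DC·DC·DC·DC·BD·DC·DC·DC·DC·DC·DC·DC·DC·DC·DC·DC·DC·DC·DC·DC·AA·AA·AA·AA·AA·AA·AA·AA·AA·AA·AA·AA·AA·AA·AA·AA
    A ↦ AA
    B ↦ BD
    C ↦ DC
    D ↦ DC

A->AA, B->BD, C->DC, D->DC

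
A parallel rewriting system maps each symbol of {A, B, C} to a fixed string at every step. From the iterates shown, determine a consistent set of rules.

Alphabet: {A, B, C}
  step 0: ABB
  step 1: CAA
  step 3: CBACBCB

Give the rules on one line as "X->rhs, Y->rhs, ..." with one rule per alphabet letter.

A->C, B->A, C->CB

  step 0 ⇒ step 1: ABB ⇒ C·A·A
    A ↦ C
    B ↦ A
    C ↦ CB  (constrained at step 1)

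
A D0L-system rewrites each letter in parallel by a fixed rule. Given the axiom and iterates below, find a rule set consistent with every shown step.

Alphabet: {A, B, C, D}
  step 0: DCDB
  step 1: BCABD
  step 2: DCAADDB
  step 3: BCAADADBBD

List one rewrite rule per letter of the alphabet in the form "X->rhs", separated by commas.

  step 2 ⇒ step 3: DCAADDB ⇒ B·CA·AD·AD·B·B·D
    A ↦ AD
    B ↦ D
    C ↦ CA
    D ↦ B

A->AD, B->D, C->CA, D->B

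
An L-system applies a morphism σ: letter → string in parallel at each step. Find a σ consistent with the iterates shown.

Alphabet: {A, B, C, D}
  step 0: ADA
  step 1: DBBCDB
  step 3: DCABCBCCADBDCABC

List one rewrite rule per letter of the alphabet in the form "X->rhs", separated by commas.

A->DB, B->D, C->CA, D->BC

  step 0 ⇒ step 1: ADA ⇒ DB·BC·DB
    A ↦ DB
    D ↦ BC
    B ↦ D  (constrained at step 1)
    C ↦ CA  (constrained at step 1)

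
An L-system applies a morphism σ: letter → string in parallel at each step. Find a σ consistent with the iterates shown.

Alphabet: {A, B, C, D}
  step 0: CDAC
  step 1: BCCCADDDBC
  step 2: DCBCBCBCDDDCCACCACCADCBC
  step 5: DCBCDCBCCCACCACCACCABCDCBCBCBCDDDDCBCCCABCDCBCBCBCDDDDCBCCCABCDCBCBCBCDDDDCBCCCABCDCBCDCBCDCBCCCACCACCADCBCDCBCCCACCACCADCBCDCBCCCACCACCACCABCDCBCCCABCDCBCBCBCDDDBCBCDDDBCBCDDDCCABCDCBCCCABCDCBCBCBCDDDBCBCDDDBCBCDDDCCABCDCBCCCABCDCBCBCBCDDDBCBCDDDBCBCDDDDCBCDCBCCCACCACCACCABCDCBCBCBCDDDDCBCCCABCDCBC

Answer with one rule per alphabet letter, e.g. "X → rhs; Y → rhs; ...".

  step 1 ⇒ step 2: BCCCADDDBC ⇒ DC·BC·BC·BC·DDD·CCA·CCA·CCA·DC·BC
    A ↦ DDD
    B ↦ DC
    C ↦ BC
    D ↦ CCA

A->DDD, B->DC, C->BC, D->CCA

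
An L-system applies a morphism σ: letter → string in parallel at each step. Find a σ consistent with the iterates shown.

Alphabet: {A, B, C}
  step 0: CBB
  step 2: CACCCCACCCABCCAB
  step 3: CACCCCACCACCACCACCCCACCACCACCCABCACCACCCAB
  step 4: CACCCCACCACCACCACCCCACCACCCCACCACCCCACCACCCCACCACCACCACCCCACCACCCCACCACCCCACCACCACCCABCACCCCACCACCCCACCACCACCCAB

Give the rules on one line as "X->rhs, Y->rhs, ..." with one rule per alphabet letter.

  step 3 ⇒ step 4: CACCCCACCACCACCACCCCACCACCACCCABCACCACCCAB ⇒ CAC·CC·CAC·CAC·CAC·CAC·CC·CAC·CAC·CC·CAC·CAC·CC·CAC·CAC·CC·CAC·CAC·CAC·CAC·CC·CAC·CAC·CC·CAC·CAC·CC·CAC·CAC·CAC·CC·AB·CAC·CC·CAC·CAC·CC·CAC·CAC·CAC·CC·AB
    A ↦ CC
    B ↦ AB
    C ↦ CAC

A->CC, B->AB, C->CAC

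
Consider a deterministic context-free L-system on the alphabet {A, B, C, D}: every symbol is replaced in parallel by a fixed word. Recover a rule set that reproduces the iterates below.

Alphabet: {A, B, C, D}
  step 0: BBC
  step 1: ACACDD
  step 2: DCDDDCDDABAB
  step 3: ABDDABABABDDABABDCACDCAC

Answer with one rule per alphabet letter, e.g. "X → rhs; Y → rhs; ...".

A->DC, B->AC, C->DD, D->AB

  step 2 ⇒ step 3: DCDDDCDDABAB ⇒ AB·DD·AB·AB·AB·DD·AB·AB·DC·AC·DC·AC
    A ↦ DC
    B ↦ AC
    C ↦ DD
    D ↦ AB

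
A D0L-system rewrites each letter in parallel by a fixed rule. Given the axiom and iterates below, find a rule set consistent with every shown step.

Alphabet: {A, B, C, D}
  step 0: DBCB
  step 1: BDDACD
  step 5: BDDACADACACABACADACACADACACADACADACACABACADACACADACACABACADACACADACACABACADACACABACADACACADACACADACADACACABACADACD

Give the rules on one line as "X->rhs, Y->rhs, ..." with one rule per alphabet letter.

A->ACA, B->D, C->DAC, D->B

  step 0 ⇒ step 1: DBCB ⇒ B·D·DAC·D
    B ↦ D
    C ↦ DAC
    D ↦ B
    A ↦ ACA  (constrained at step 1)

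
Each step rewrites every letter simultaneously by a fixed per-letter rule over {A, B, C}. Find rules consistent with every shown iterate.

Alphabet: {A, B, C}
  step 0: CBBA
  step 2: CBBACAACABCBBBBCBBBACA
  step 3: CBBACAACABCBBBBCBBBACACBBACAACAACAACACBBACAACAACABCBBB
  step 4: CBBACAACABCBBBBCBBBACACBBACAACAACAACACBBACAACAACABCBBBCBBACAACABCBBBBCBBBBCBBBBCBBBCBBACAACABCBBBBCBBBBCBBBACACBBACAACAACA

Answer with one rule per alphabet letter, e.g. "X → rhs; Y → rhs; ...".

A->B, B->ACA, C->CBB

  step 3 ⇒ step 4: CBBACAACABCBBBBCBBBACACBBACAACAACAACACBBACAACAACABCBBB ⇒ CBB·ACA·ACA·B·CBB·B·B·CBB·B·ACA·CBB·ACA·ACA·ACA·ACA·CBB·ACA·ACA·ACA·B·CBB·B·CBB·ACA·ACA·B·CBB·B·B·CBB·B·B·CBB·B·B·CBB·B·CBB·ACA·ACA·B·CBB·B·B·CBB·B·B·CBB·B·ACA·CBB·ACA·ACA·ACA
    A ↦ B
    B ↦ ACA
    C ↦ CBB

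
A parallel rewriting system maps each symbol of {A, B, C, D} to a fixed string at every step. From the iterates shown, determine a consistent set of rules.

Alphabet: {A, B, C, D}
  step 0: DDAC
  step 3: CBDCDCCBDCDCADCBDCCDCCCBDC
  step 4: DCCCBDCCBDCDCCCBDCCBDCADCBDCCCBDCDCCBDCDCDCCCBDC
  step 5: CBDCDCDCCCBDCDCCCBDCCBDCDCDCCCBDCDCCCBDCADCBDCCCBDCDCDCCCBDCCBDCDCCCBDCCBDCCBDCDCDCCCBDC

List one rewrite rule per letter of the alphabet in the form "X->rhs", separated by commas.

A->AD, B->C, C->DC, D->CB

  step 4 ⇒ step 5: DCCCBDCCBDCDCCCBDCCBDCADCBDCCCBDCDCCBDCDCDCCCBDC ⇒ CB·DC·DC·DC·C·CB·DC·DC·C·CB·DC·CB·DC·DC·DC·C·CB·DC·DC·C·CB·DC·AD·CB·DC·C·CB·DC·DC·DC·C·CB·DC·CB·DC·DC·C·CB·DC·CB·DC·CB·DC·DC·DC·C·CB·DC
    A ↦ AD
    B ↦ C
    C ↦ DC
    D ↦ CB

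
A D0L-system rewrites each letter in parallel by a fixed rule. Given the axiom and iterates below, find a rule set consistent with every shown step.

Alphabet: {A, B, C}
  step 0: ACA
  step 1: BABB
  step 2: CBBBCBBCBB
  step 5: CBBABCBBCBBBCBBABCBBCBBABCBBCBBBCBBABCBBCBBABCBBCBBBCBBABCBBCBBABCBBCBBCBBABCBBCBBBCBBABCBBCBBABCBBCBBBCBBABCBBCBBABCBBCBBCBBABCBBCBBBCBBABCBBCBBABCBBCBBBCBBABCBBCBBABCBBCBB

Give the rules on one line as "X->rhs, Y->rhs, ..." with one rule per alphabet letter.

A->B, B->CBB, C->AB

  step 1 ⇒ step 2: BABB ⇒ CBB·B·CBB·CBB
    A ↦ B
    B ↦ CBB
  step 0 ⇒ step 1: ACA ⇒ B·AB·B
    C ↦ AB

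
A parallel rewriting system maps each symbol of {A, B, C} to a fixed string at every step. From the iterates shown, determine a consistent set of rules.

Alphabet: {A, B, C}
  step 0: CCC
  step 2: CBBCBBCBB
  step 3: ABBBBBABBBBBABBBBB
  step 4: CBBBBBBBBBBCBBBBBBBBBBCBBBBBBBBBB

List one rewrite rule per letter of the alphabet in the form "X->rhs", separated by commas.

  step 3 ⇒ step 4: ABBBBBABBBBBABBBBB ⇒ C·BB·BB·BB·BB·BB·C·BB·BB·BB·BB·BB·C·BB·BB·BB·BB·BB
    A ↦ C
    B ↦ BB
  step 2 ⇒ step 3: CBBCBBCBB ⇒ AB·BB·BB·AB·BB·BB·AB·BB·BB
    C ↦ AB

A->C, B->BB, C->AB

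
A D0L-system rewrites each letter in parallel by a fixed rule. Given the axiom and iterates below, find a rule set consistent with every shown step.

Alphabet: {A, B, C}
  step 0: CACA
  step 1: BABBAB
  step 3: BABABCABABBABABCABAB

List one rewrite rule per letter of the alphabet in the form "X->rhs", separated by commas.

  step 0 ⇒ step 1: CACA ⇒ B·AB·B·AB
    A ↦ AB
    C ↦ B
    B ↦ CA  (constrained at step 1)

A->AB, B->CA, C->B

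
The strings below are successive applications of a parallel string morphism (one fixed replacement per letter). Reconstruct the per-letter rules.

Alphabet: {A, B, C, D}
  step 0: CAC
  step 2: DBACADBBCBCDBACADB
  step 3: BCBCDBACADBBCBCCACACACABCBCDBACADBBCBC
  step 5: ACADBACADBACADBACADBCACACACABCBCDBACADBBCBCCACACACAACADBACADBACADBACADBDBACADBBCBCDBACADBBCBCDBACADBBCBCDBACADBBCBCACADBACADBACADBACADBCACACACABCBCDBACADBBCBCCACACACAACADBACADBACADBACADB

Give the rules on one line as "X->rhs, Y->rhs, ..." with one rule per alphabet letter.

  step 2 ⇒ step 3: DBACADBBCBCDBACADB ⇒ BCB·C·DB·ACA·DB·BCB·C·C·ACA·C·ACA·BCB·C·DB·ACA·DB·BCB·C
    A ↦ DB
    B ↦ C
    C ↦ ACA
    D ↦ BCB

A->DB, B->C, C->ACA, D->BCB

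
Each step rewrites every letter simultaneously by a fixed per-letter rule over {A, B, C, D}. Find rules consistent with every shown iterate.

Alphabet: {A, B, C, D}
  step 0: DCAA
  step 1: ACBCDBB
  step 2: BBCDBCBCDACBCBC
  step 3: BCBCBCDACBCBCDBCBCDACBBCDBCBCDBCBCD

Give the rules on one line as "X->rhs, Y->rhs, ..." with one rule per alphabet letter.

  step 2 ⇒ step 3: BBCDBCBCDACBCBC ⇒ BC·BC·BCD·AC·BC·BCD·BC·BCD·AC·B·BCD·BC·BCD·BC·BCD
    A ↦ B
    B ↦ BC
    C ↦ BCD
    D ↦ AC

A->B, B->BC, C->BCD, D->AC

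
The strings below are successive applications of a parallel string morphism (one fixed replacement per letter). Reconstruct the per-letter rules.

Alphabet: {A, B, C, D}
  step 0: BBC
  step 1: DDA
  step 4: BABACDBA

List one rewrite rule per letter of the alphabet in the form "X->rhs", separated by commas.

  step 0 ⇒ step 1: BBC ⇒ D·D·A
    B ↦ D
    C ↦ A
    A ↦ BA  (constrained at step 1)
    D ↦ C  (constrained at step 1)

A->BA, B->D, C->A, D->C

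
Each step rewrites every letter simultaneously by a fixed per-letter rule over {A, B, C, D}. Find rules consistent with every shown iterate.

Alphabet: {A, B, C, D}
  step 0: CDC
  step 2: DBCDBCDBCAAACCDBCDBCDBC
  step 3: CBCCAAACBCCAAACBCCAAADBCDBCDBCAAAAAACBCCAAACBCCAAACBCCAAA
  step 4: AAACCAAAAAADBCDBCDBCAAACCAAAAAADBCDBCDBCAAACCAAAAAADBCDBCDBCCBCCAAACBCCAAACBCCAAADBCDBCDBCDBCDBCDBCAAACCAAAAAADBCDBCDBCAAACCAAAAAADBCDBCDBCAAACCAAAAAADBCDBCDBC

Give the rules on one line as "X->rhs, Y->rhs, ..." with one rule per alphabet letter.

A->DBC, B->CC, C->AAA, D->CB

  step 3 ⇒ step 4: CBCCAAACBCCAAACBCCAAADBCDBCDBCAAAAAACBCCAAACBCCAAACBCCAAA ⇒ AAA·CC·AAA·AAA·DBC·DBC·DBC·AAA·CC·AAA·AAA·DBC·DBC·DBC·AAA·CC·AAA·AAA·DBC·DBC·DBC·CB·CC·AAA·CB·CC·AAA·CB·CC·AAA·DBC·DBC·DBC·DBC·DBC·DBC·AAA·CC·AAA·AAA·DBC·DBC·DBC·AAA·CC·AAA·AAA·DBC·DBC·DBC·AAA·CC·AAA·AAA·DBC·DBC·DBC
    A ↦ DBC
    B ↦ CC
    C ↦ AAA
    D ↦ CB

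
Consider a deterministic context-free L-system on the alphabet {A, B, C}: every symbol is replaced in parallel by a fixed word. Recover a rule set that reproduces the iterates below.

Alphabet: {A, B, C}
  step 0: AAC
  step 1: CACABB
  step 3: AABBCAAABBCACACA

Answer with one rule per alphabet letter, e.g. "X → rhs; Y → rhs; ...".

  step 0 ⇒ step 1: AAC ⇒ CA·CA·BB
    A ↦ CA
    C ↦ BB
    B ↦ A  (constrained at step 1)

A->CA, B->A, C->BB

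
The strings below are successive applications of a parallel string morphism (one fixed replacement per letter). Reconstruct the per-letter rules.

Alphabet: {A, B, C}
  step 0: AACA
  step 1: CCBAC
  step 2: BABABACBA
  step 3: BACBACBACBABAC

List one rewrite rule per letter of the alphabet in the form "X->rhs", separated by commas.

A->C, B->BA, C->BA

  step 2 ⇒ step 3: BABABACBA ⇒ BA·C·BA·C·BA·C·BA·BA·C
    A ↦ C
    B ↦ BA
    C ↦ BA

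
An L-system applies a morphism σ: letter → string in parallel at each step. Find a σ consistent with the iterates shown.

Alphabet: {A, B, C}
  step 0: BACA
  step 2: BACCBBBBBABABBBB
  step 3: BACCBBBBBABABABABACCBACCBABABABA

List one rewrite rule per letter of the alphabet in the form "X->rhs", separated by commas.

A->CC, B->BA, C->BB

  step 2 ⇒ step 3: BACCBBBBBABABBBB ⇒ BA·CC·BB·BB·BA·BA·BA·BA·BA·CC·BA·CC·BA·BA·BA·BA
    A ↦ CC
    B ↦ BA
    C ↦ BB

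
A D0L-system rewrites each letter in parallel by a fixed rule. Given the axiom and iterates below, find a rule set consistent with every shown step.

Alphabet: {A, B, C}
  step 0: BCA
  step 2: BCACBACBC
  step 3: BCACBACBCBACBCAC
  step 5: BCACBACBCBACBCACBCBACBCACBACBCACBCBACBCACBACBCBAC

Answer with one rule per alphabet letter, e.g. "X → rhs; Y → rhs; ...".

  step 2 ⇒ step 3: BCACBACBC ⇒ BC·AC·B·AC·BC·B·AC·BC·AC
    A ↦ B
    B ↦ BC
    C ↦ AC

A->B, B->BC, C->AC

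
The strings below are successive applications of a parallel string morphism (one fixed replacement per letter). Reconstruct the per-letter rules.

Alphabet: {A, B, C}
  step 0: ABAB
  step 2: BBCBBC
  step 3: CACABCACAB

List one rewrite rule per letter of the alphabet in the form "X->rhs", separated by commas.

  step 2 ⇒ step 3: BBCBBC ⇒ CA·CA·B·CA·CA·B
    B ↦ CA
    C ↦ B
    A ↦ C  (constrained at step 0)

A->C, B->CA, C->B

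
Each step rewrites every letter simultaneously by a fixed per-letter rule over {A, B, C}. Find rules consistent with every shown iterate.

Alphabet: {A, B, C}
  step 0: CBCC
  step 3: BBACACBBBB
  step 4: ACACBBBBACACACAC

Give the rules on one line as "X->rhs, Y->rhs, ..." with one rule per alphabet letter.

  step 3 ⇒ step 4: BBACACBBBB ⇒ AC·AC·B·B·B·B·AC·AC·AC·AC
    A ↦ B
    B ↦ AC
    C ↦ B

A->B, B->AC, C->B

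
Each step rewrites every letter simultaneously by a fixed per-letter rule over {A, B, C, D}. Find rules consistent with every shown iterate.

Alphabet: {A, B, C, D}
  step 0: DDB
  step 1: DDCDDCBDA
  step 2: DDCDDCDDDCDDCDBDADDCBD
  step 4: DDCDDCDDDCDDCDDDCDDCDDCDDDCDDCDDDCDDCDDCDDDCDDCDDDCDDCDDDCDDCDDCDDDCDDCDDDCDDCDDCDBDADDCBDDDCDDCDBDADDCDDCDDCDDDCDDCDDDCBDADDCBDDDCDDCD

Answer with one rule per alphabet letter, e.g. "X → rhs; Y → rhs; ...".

A->BD, B->BDA, C->D, D->DDC

  step 1 ⇒ step 2: DDCDDCBDA ⇒ DDC·DDC·D·DDC·DDC·D·BDA·DDC·BD
    A ↦ BD
    B ↦ BDA
    C ↦ D
    D ↦ DDC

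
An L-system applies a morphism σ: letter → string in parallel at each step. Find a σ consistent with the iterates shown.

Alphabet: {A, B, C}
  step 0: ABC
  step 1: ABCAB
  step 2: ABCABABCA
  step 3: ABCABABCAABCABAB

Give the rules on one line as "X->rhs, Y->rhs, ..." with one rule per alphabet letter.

A->AB, B->CA, C->B

  step 2 ⇒ step 3: ABCABABCA ⇒ AB·CA·B·AB·CA·AB·CA·B·AB
    A ↦ AB
    B ↦ CA
    C ↦ B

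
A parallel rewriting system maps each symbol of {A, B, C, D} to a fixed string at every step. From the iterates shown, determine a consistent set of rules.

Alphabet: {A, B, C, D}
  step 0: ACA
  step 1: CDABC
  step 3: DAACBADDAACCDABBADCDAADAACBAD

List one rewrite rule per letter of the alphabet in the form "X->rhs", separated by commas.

A->C, B->BAD, C->DAB, D->DAA

  step 0 ⇒ step 1: ACA ⇒ C·DAB·C
    A ↦ C
    C ↦ DAB
    B ↦ BAD  (constrained at step 1)
    D ↦ DAA  (constrained at step 1)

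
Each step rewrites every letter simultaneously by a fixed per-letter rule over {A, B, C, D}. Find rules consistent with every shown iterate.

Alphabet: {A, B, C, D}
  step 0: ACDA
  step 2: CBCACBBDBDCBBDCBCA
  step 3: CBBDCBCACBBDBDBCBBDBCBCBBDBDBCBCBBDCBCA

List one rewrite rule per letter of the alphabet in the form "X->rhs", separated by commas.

A->CA, B->BD, C->CB, D->BCB

  step 2 ⇒ step 3: CBCACBBDBDCBBDCBCA ⇒ CB·BD·CB·CA·CB·BD·BD·BCB·BD·BCB·CB·BD·BD·BCB·CB·BD·CB·CA
    A ↦ CA
    B ↦ BD
    C ↦ CB
    D ↦ BCB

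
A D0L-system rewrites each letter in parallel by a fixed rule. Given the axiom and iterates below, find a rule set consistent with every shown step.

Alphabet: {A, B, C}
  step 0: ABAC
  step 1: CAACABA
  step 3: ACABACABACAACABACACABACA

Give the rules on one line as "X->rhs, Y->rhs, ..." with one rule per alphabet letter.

  step 0 ⇒ step 1: ABAC ⇒ CA·A·CA·BA
    A ↦ CA
    B ↦ A
    C ↦ BA

A->CA, B->A, C->BA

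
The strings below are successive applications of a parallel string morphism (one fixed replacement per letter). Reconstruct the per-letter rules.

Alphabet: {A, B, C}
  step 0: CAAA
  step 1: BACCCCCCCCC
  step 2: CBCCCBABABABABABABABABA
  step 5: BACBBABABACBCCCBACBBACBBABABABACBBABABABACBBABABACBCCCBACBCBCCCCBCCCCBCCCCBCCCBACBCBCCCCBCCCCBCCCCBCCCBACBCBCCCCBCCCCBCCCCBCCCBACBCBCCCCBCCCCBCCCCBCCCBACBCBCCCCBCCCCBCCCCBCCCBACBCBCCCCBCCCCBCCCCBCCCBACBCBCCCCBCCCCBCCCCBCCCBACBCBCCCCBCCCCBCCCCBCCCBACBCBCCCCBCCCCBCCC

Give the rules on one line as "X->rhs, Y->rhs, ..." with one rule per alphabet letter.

A->CCC, B->CB, C->BA

  step 1 ⇒ step 2: BACCCCCCCCC ⇒ CB·CCC·BA·BA·BA·BA·BA·BA·BA·BA·BA
    A ↦ CCC
    B ↦ CB
    C ↦ BA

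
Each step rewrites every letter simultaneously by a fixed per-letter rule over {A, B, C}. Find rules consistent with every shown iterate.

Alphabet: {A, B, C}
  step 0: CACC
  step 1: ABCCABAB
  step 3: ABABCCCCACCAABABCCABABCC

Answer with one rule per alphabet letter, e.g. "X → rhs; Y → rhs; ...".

A->CC, B->A, C->AB

  step 0 ⇒ step 1: CACC ⇒ AB·CC·AB·AB
    A ↦ CC
    C ↦ AB
    B ↦ A  (constrained at step 1)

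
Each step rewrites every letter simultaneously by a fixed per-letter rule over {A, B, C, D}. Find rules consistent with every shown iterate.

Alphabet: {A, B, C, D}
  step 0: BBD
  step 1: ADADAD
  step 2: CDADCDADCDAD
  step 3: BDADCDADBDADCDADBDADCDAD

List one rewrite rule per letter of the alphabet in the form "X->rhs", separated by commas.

  step 2 ⇒ step 3: CDADCDADCDAD ⇒ BD·AD·CD·AD·BD·AD·CD·AD·BD·AD·CD·AD
    A ↦ CD
    C ↦ BD
    D ↦ AD
  step 0 ⇒ step 1: BBD ⇒ AD·AD·AD
    B ↦ AD

A->CD, B->AD, C->BD, D->AD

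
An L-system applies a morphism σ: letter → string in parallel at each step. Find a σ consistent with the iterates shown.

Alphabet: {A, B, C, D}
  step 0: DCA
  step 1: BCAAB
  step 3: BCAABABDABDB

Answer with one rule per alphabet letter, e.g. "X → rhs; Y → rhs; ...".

A->AB, B->D, C->CA, D->B

  step 0 ⇒ step 1: DCA ⇒ B·CA·AB
    A ↦ AB
    C ↦ CA
    D ↦ B
    B ↦ D  (constrained at step 1)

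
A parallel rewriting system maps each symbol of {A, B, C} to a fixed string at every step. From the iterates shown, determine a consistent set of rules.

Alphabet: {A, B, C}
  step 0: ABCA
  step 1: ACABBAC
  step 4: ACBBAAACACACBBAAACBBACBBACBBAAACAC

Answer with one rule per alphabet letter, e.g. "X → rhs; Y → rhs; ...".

  step 0 ⇒ step 1: ABCA ⇒ AC·A·BB·AC
    A ↦ AC
    B ↦ A
    C ↦ BB

A->AC, B->A, C->BB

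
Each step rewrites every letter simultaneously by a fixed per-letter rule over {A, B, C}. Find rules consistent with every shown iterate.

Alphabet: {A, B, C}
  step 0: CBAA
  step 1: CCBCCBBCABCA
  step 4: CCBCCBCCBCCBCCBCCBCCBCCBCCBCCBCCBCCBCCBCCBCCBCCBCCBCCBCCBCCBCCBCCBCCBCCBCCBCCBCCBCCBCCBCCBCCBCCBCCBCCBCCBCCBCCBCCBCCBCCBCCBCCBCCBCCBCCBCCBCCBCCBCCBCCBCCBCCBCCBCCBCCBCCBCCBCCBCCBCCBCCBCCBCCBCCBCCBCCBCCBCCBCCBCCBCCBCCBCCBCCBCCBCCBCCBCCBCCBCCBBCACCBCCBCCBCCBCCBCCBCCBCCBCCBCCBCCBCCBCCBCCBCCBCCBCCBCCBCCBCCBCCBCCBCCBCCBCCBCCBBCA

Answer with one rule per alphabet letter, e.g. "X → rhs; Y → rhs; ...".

A->BCA, B->CCB, C->CCB

  step 0 ⇒ step 1: CBAA ⇒ CCB·CCB·BCA·BCA
    A ↦ BCA
    B ↦ CCB
    C ↦ CCB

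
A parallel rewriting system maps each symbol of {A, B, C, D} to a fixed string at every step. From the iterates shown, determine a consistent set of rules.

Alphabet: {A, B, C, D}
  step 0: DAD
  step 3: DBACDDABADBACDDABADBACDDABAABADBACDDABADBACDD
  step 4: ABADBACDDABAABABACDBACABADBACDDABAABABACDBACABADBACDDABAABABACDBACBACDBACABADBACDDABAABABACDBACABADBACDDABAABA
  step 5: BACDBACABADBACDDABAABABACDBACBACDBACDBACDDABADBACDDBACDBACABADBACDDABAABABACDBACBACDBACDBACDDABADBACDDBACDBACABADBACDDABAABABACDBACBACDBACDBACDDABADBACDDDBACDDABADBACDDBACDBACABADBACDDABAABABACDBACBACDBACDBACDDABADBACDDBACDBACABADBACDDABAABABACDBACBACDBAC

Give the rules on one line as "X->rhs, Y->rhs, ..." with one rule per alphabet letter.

  step 4 ⇒ step 5: ABADBACDDABAABABACDBACABADBACDDABAABABACDBACABADBACDDABAABABACDBACBACDBACABADBACDDABAABABACDBACABADBACDDABAABA ⇒ BAC·D·BAC·ABA·D·BAC·DD·ABA·ABA·BAC·D·BAC·BAC·D·BAC·D·BAC·DD·ABA·D·BAC·DD·BAC·D·BAC·ABA·D·BAC·DD·ABA·ABA·BAC·D·BAC·BAC·D·BAC·D·BAC·DD·ABA·D·BAC·DD·BAC·D·BAC·ABA·D·BAC·DD·ABA·ABA·BAC·D·BAC·BAC·D·BAC·D·BAC·DD·ABA·D·BAC·DD·D·BAC·DD·ABA·D·BAC·DD·BAC·D·BAC·ABA·D·BAC·DD·ABA·ABA·BAC·D·BAC·BAC·D·BAC·D·BAC·DD·ABA·D·BAC·DD·BAC·D·BAC·ABA·D·BAC·DD·ABA·ABA·BAC·D·BAC·BAC·D·BAC
    A ↦ BAC
    B ↦ D
    C ↦ DD
    D ↦ ABA

A->BAC, B->D, C->DD, D->ABA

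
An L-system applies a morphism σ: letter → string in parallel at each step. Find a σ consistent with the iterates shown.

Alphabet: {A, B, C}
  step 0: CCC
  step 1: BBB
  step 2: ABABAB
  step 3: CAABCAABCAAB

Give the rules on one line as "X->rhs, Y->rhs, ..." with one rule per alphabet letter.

A->CA, B->AB, C->B

  step 2 ⇒ step 3: ABABAB ⇒ CA·AB·CA·AB·CA·AB
    A ↦ CA
    B ↦ AB
  step 0 ⇒ step 1: CCC ⇒ B·B·B
    C ↦ B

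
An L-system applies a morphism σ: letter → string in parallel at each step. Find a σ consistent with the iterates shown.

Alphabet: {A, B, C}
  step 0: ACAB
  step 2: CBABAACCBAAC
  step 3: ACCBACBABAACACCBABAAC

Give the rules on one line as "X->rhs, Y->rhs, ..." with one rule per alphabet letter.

A->BA, B->C, C->AC

  step 2 ⇒ step 3: CBABAACCBAAC ⇒ AC·C·BA·C·BA·BA·AC·AC·C·BA·BA·AC
    A ↦ BA
    B ↦ C
    C ↦ AC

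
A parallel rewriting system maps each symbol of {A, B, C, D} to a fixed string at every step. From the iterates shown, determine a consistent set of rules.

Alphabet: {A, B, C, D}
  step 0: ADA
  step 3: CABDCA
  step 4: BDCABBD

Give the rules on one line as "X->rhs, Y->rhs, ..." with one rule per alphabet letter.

A->D, B->CA, C->B, D->B

  step 3 ⇒ step 4: CABDCA ⇒ B·D·CA·B·B·D
    A ↦ D
    B ↦ CA
    C ↦ B
    D ↦ B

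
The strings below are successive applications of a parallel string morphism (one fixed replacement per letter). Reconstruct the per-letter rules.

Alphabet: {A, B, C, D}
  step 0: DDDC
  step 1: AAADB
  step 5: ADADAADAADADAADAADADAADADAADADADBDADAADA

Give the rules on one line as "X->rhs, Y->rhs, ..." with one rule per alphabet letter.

A->DA, B->CA, C->DB, D->A

  step 0 ⇒ step 1: DDDC ⇒ A·A·A·DB
    C ↦ DB
    D ↦ A
    A ↦ DA  (constrained at step 1)
    B ↦ CA  (constrained at step 1)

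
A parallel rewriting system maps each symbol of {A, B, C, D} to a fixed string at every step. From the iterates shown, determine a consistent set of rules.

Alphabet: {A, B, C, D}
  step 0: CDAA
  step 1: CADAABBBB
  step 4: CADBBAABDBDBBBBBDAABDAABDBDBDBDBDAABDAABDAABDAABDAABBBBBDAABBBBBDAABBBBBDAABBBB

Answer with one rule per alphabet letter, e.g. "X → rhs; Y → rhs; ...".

A->BB, B->BD, C->CAD, D->AA

  step 0 ⇒ step 1: CDAA ⇒ CAD·AA·BB·BB
    A ↦ BB
    C ↦ CAD
    D ↦ AA
    B ↦ BD  (constrained at step 1)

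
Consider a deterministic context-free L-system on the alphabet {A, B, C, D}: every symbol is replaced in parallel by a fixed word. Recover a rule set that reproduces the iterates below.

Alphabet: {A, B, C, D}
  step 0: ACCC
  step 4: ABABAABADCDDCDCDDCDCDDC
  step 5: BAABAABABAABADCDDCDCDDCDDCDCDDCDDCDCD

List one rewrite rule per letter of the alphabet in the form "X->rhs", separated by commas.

  step 4 ⇒ step 5: ABABAABADCDDCDCDDCDCDDC ⇒ BA·A·BA·A·BA·BA·A·BA·DC·D·DC·DC·D·DC·D·DC·DC·D·DC·D·DC·DC·D
    A ↦ BA
    B ↦ A
    C ↦ D
    D ↦ DC

A->BA, B->A, C->D, D->DC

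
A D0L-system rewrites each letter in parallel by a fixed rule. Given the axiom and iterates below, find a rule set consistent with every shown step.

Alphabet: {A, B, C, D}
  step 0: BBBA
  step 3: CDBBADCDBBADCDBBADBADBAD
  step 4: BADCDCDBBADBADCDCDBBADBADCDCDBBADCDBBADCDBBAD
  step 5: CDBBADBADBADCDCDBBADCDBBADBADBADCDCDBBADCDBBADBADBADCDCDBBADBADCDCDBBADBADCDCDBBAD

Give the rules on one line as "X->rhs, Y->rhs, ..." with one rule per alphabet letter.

A->BB, B->CD, C->B, D->AD

  step 4 ⇒ step 5: BADCDCDBBADBADCDCDBBADBADCDCDBBADCDBBADCDBBAD ⇒ CD·BB·AD·B·AD·B·AD·CD·CD·BB·AD·CD·BB·AD·B·AD·B·AD·CD·CD·BB·AD·CD·BB·AD·B·AD·B·AD·CD·CD·BB·AD·B·AD·CD·CD·BB·AD·B·AD·CD·CD·BB·AD
    A ↦ BB
    B ↦ CD
    C ↦ B
    D ↦ AD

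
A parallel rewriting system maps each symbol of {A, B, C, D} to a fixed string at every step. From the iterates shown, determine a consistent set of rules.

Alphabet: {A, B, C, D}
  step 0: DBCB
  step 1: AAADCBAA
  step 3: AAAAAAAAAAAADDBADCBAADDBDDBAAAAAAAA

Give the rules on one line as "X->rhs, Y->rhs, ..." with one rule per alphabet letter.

A->DDB, B->AA, C->DCB, D->A

  step 0 ⇒ step 1: DBCB ⇒ A·AA·DCB·AA
    B ↦ AA
    C ↦ DCB
    D ↦ A
    A ↦ DDB  (constrained at step 1)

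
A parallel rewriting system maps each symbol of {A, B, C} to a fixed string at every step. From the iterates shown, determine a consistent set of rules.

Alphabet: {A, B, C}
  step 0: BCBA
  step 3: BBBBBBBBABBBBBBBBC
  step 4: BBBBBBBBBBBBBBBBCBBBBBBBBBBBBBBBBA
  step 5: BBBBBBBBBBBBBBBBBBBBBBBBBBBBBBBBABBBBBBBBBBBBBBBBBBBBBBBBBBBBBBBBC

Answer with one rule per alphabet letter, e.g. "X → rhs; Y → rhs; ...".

A->C, B->BB, C->A

  step 4 ⇒ step 5: BBBBBBBBBBBBBBBBCBBBBBBBBBBBBBBBBA ⇒ BB·BB·BB·BB·BB·BB·BB·BB·BB·BB·BB·BB·BB·BB·BB·BB·A·BB·BB·BB·BB·BB·BB·BB·BB·BB·BB·BB·BB·BB·BB·BB·BB·C
    A ↦ C
    B ↦ BB
    C ↦ A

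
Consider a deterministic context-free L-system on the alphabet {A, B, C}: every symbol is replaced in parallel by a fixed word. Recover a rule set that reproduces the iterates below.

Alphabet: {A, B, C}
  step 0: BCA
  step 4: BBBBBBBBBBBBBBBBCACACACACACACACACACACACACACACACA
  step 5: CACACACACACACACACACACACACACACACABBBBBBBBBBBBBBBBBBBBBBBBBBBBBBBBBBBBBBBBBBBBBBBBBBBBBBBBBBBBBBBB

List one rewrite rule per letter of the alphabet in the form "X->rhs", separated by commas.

  step 4 ⇒ step 5: BBBBBBBBBBBBBBBBCACACACACACACACACACACACACACACACA ⇒ CA·CA·CA·CA·CA·CA·CA·CA·CA·CA·CA·CA·CA·CA·CA·CA·BB·BB·BB·BB·BB·BB·BB·BB·BB·BB·BB·BB·BB·BB·BB·BB·BB·BB·BB·BB·BB·BB·BB·BB·BB·BB·BB·BB·BB·BB·BB·BB
    A ↦ BB
    B ↦ CA
    C ↦ BB

A->BB, B->CA, C->BB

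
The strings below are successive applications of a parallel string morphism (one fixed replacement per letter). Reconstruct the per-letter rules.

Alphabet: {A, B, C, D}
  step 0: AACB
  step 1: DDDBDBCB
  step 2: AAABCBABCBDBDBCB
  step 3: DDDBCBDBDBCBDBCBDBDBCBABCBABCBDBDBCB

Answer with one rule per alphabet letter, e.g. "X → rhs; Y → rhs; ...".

A->D, B->BCB, C->DBD, D->A

  step 2 ⇒ step 3: AAABCBABCBDBDBCB ⇒ D·D·D·BCB·DBD·BCB·D·BCB·DBD·BCB·A·BCB·A·BCB·DBD·BCB
    A ↦ D
    B ↦ BCB
    C ↦ DBD
    D ↦ A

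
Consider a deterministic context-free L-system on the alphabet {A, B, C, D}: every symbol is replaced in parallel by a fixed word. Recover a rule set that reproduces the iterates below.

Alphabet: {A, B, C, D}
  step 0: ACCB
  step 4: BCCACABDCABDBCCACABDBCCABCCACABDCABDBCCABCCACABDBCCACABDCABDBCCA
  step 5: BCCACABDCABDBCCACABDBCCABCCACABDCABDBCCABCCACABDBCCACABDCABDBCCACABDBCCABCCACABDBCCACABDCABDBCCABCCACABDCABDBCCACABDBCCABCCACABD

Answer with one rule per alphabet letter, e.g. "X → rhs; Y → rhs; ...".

A->BD, B->BC, C->CA, D->CA

  step 4 ⇒ step 5: BCCACABDCABDBCCACABDBCCABCCACABDCABDBCCABCCACABDBCCACABDCABDBCCA ⇒ BC·CA·CA·BD·CA·BD·BC·CA·CA·BD·BC·CA·BC·CA·CA·BD·CA·BD·BC·CA·BC·CA·CA·BD·BC·CA·CA·BD·CA·BD·BC·CA·CA·BD·BC·CA·BC·CA·CA·BD·BC·CA·CA·BD·CA·BD·BC·CA·BC·CA·CA·BD·CA·BD·BC·CA·CA·BD·BC·CA·BC·CA·CA·BD
    A ↦ BD
    B ↦ BC
    C ↦ CA
    D ↦ CA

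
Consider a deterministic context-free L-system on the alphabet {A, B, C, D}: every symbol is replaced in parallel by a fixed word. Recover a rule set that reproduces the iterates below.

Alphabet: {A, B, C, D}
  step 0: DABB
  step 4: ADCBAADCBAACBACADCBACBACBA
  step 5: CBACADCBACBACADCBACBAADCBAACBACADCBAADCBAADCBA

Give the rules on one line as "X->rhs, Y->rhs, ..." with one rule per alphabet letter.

A->CBA, B->D, C->A, D->C

  step 4 ⇒ step 5: ADCBAADCBAACBACADCBACBACBA ⇒ CBA·C·A·D·CBA·CBA·C·A·D·CBA·CBA·A·D·CBA·A·CBA·C·A·D·CBA·A·D·CBA·A·D·CBA
    A ↦ CBA
    B ↦ D
    C ↦ A
    D ↦ C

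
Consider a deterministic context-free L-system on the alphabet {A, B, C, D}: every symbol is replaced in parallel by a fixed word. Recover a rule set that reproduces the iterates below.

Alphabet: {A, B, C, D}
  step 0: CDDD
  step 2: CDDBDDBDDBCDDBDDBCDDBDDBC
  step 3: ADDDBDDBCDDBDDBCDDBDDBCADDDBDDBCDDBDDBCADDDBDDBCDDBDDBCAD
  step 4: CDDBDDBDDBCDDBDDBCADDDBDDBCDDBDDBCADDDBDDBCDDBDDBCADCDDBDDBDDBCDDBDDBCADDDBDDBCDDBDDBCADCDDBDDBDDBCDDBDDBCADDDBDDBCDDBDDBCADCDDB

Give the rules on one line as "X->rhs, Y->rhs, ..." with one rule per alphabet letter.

  step 3 ⇒ step 4: ADDDBDDBCDDBDDBCDDBDDBCADDDBDDBCDDBDDBCADDDBDDBCDDBDDBCAD ⇒ C·DDB·DDB·DDB·C·DDB·DDB·C·AD·DDB·DDB·C·DDB·DDB·C·AD·DDB·DDB·C·DDB·DDB·C·AD·C·DDB·DDB·DDB·C·DDB·DDB·C·AD·DDB·DDB·C·DDB·DDB·C·AD·C·DDB·DDB·DDB·C·DDB·DDB·C·AD·DDB·DDB·C·DDB·DDB·C·AD·C·DDB
    A ↦ C
    B ↦ C
    C ↦ AD
    D ↦ DDB

A->C, B->C, C->AD, D->DDB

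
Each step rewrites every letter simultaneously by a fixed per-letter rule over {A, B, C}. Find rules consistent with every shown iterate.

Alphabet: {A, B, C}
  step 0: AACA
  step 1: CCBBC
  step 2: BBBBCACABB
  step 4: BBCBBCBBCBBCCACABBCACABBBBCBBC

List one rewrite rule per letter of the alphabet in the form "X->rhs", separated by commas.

  step 1 ⇒ step 2: CCBBC ⇒ BB·BB·CA·CA·BB
    B ↦ CA
    C ↦ BB
  step 0 ⇒ step 1: AACA ⇒ C·C·BB·C
    A ↦ C

A->C, B->CA, C->BB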